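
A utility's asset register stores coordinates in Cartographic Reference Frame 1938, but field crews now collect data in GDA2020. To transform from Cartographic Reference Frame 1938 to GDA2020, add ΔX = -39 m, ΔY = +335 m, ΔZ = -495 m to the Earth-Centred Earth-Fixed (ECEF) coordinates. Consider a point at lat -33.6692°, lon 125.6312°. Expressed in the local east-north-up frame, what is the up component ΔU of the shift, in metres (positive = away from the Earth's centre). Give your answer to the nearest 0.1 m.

ΔU = 519.9 m

At φ = -33.6692°, λ = 125.6312°: sin φ = -0.554397, cos φ = 0.832252, sin λ = 0.812784, cos λ = -0.582566.
ΔU = cos φ cos λ·ΔX + cos φ sin λ·ΔY + sin φ·ΔZ = (0.832252)(-0.582566)(-39) + (0.832252)(0.812784)(335) + (-0.554397)(-495) = 519.94 m.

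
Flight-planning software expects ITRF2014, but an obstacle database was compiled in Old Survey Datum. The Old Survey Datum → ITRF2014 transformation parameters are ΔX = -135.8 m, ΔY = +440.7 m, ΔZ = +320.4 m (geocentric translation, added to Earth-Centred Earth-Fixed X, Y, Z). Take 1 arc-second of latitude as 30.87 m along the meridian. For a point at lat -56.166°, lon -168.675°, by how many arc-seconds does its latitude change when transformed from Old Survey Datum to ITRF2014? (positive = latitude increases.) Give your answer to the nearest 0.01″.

Δφ = 7.03″

sin φ = -0.830654, cos φ = 0.556789, sin λ = -0.196374, cos λ = -0.980529.
North component: ΔN = −sin φ cos λ·ΔX − sin φ sin λ·ΔY + cos φ·ΔZ = −(-0.830654)(-0.980529)(-135.8) − (-0.830654)(-0.196374)(440.7) + (0.556789)(320.4) = 217.12 m.
1° of latitude spans 3600 × 30.87 = 111132 m, so Δφ = 217.12 / 111132 × 3600 = 7.033″.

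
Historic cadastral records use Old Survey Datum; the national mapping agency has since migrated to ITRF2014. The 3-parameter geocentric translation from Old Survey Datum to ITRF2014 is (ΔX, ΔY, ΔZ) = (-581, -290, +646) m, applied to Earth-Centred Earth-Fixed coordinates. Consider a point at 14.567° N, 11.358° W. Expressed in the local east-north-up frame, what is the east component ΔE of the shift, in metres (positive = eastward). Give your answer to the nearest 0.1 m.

At φ = 14.567°, λ = -11.358°: sin φ = 0.251512, cos φ = 0.967854, sin λ = -0.196939, cos λ = 0.980416.
ΔE = −sin λ·ΔX + cos λ·ΔY = −(-0.196939)·(-581) + (0.980416)·(-290) = -398.74 m.

ΔE = -398.7 m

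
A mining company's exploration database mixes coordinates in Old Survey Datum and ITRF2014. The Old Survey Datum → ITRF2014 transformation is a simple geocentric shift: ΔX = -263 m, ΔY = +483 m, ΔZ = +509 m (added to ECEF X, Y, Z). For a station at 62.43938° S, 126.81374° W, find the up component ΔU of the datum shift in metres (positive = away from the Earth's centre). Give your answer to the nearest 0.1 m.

The local up (radial) axis is (cos φ cos λ, cos φ sin λ, sin φ), giving ΔU = 72.917 − 178.914 − 451.240 = -557.24 m.

ΔU = -557.2 m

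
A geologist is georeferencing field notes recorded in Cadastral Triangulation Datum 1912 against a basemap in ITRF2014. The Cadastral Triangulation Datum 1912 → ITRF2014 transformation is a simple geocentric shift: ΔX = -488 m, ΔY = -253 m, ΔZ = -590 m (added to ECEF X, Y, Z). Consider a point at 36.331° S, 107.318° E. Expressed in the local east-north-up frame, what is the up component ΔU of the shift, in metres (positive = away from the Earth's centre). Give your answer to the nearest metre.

ΔU = 272 m

At φ = -36.331°, λ = 107.318°: sin φ = -0.592449, cos φ = 0.805608, sin λ = 0.954667, cos λ = -0.297675.
ΔU = cos φ cos λ·ΔX + cos φ sin λ·ΔY + sin φ·ΔZ = (0.805608)(-0.297675)(-488) + (0.805608)(0.954667)(-253) + (-0.592449)(-590) = 271.99 m.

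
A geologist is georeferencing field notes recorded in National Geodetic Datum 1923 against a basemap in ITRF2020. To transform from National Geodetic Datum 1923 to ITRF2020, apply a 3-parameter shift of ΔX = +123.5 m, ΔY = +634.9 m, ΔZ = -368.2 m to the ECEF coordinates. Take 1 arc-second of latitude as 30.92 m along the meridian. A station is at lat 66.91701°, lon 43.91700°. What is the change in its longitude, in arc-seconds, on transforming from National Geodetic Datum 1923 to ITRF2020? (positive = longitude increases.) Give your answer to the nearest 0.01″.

sin φ = 0.919938, cos φ = 0.392064, sin λ = 0.693616, cos λ = 0.720345.
East component: ΔE = −sin λ·ΔX + cos λ·ΔY = −(0.693616)(123.5) + (0.720345)(634.9) = 371.69 m.
1° of latitude spans 3600 × 30.92 = 111312 m; at latitude φ, 1° of longitude spans that × cos φ = 43641.4 m, so Δλ = 371.69 / 43641.4 × 3600 = 30.661″.

Δλ = 30.66″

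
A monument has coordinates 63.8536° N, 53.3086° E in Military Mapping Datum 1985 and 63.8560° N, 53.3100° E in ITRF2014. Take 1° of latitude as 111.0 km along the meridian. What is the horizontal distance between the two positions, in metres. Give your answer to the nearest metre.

Δφ = 63.8560° − 63.8536° = +0.0024°; Δλ = 53.3100° − 53.3086° = +0.0014°.
ΔN = Δφ × 111000 = 266.4 m; ΔE = Δλ × 111000 × cos(63.8536°) = +0.0014 × 111000 × 0.440666 = 68.5 m.
Distance = √(ΔE² + ΔN²) = √(68.5² + 266.4²) = 275.1 m.

275 m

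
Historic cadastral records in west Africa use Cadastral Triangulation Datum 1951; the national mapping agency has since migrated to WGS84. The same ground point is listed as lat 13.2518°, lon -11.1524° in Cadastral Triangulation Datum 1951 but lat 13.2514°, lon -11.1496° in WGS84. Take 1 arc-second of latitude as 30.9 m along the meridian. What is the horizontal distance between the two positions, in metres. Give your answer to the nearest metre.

306 m

Δφ = 13.2514° − 13.2518° = -0.0004°; Δλ = -11.1496° − -11.1524° = +0.0028°.
1° of latitude = 3600 × 30.90 = 111240 m.
ΔN = Δφ × 111240 = -44.5 m; ΔE = Δλ × 111240 × cos(13.2518°) = +0.0028 × 111240 × 0.973372 = 303.2 m.
Distance = √(ΔE² + ΔN²) = √(303.2² + (-44.5)²) = 306.4 m.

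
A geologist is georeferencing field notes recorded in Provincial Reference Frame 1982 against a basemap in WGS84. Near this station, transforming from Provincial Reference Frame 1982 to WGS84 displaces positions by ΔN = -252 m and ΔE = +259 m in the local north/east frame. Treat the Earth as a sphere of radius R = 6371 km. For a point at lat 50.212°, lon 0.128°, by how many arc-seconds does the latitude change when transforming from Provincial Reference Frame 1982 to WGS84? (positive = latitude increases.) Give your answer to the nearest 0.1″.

Δφ = -8.2″

On a sphere of radius R, 1 rad of latitude = R, so Δφ = ΔN / R = -252.0 / 6371000 = -3.9554e-05 rad = -8.159″.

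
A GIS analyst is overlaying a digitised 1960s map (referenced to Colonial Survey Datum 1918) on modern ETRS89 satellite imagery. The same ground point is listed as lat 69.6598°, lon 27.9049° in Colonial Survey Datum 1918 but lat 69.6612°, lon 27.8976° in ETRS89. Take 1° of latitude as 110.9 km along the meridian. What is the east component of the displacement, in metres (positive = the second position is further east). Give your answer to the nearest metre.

Δφ = 69.6612° − 69.6598° = +0.0014°; Δλ = 27.8976° − 27.9049° = -0.0073°.
ΔN = Δφ × 110900 = 155.3 m; ΔE = Δλ × 110900 × cos(69.6598°) = -0.0073 × 110900 × 0.347594 = -281.4 m.

ΔE = -281 m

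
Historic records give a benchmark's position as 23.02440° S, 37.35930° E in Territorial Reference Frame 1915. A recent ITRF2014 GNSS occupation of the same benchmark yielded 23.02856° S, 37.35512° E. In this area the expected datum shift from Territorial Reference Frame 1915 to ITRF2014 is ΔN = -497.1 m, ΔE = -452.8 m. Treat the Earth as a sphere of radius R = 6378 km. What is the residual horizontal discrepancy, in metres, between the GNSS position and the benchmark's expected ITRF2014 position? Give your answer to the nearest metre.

42 m

Observed coordinate differences: Δφ = -0.00416°, Δλ = -0.00418°.
Converting to metres (1° lat = 111317 m, cos φ = 0.920338): observed ΔN = -463.1 m, observed ΔE = -428.2 m.
Subtracting the expected shift leaves a residual of -463.1 − (-497.1) = 34.0 m north and -428.2 − (-452.8) = 24.6 m east.
Residual distance = √(34.0² + 24.6²) = 42.0 m.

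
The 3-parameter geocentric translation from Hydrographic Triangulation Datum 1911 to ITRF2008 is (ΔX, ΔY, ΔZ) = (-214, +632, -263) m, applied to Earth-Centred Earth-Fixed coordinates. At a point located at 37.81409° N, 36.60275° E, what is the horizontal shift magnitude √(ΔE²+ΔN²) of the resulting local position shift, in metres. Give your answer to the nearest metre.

717 m

The local east axis at (φ, λ) is (−sin λ, cos λ, 0), so ΔE = −sin(36.60275°)·(-214) + cos(36.60275°)·632 = 634.96 m.
The local north axis is (−sin φ cos λ, −sin φ sin λ, cos φ), giving ΔN = 105.329 − 231.040 − 207.771 = -333.48 m.
Horizontal magnitude = √(ΔE² + ΔN²) = √(634.96² + (-333.48)²) = 717.21 m.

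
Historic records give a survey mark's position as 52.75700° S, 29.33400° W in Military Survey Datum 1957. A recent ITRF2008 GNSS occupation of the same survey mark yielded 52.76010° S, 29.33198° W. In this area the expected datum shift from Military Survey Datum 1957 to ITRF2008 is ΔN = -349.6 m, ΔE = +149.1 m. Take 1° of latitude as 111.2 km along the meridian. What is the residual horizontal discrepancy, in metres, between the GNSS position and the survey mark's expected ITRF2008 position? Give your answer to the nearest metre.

14 m

Observed coordinate differences: Δφ = -0.00310°, Δλ = +0.00202°.
Converting to metres (1° lat = 111200 m, cos φ = 0.605197): observed ΔN = -344.7 m, observed ΔE = 135.9 m.
Subtracting the expected shift leaves a residual of -344.7 − (-349.6) = 4.9 m north and 135.9 − (149.1) = -13.2 m east.
Residual distance = √(4.9² + (-13.2)²) = 14.0 m.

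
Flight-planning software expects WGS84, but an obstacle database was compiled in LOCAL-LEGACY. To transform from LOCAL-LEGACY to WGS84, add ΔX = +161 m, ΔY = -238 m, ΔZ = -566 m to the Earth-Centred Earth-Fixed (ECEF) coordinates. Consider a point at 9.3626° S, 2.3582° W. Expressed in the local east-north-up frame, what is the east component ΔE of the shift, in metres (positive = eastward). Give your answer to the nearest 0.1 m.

ΔE = -231.2 m

At φ = -9.3626°, λ = -2.3582°: sin φ = -0.162682, cos φ = 0.986679, sin λ = -0.041147, cos λ = 0.999153.
ΔE = −sin λ·ΔX + cos λ·ΔY = −(-0.041147)·(161) + (0.999153)·(-238) = -231.17 m.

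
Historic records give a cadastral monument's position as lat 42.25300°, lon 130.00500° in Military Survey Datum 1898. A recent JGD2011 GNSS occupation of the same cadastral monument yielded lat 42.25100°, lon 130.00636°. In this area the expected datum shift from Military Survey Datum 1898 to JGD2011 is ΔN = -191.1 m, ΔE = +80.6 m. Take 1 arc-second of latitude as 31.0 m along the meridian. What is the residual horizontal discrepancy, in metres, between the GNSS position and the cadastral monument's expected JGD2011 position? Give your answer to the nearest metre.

Observed coordinate differences: Δφ = -0.00200°, Δλ = +0.00136°.
Converting to metres (1° lat = 111600 m, cos φ = 0.740183): observed ΔN = -223.2 m, observed ΔE = 112.3 m.
Subtracting the expected shift leaves a residual of -223.2 − (-191.1) = -32.1 m north and 112.3 − (80.6) = 31.7 m east.
Residual distance = √((-32.1)² + 31.7²) = 45.1 m.

45 m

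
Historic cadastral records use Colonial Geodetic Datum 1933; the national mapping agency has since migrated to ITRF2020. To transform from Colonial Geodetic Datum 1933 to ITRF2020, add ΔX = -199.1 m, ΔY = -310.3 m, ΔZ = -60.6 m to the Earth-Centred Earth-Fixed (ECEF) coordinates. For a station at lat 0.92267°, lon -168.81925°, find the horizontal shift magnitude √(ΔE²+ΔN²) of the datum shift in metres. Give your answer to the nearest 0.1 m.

The local east axis at (φ, λ) is (−sin λ, cos λ, 0), so ΔE = −sin(-168.81925°)·(-199.1) + cos(-168.81925°)·(-310.3) = 265.80 m.
The local north axis is (−sin φ cos λ, −sin φ sin λ, cos φ), giving ΔN = -3.145 − 0.969 − 60.592 = -64.71 m.
Horizontal magnitude = √(ΔE² + ΔN²) = √(265.80² + (-64.71)²) = 273.57 m.

273.6 m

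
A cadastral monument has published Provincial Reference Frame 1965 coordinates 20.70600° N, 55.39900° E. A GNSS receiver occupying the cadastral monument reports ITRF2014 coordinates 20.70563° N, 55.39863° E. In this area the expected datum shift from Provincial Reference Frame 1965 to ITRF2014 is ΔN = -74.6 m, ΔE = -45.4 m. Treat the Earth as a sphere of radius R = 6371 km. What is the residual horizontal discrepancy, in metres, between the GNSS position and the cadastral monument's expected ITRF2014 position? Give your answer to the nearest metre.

Observed coordinate differences: Δφ = -0.00037°, Δλ = -0.00037°.
Converting to metres (1° lat = 111195 m, cos φ = 0.935407): observed ΔN = -41.1 m, observed ΔE = -38.5 m.
Subtracting the expected shift leaves a residual of -41.1 − (-74.6) = 33.5 m north and -38.5 − (-45.4) = 6.9 m east.
Residual distance = √(33.5² + 6.9²) = 34.2 m.

34 m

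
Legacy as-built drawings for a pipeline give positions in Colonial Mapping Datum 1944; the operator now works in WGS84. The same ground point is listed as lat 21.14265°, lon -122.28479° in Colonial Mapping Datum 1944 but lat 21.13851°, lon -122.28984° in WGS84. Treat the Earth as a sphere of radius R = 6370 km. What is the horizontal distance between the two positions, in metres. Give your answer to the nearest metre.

697 m

Δφ = 21.13851° − 21.14265° = -0.00414°; Δλ = -122.28984° − -122.28479° = -0.00505°.
1° along a meridian = πR/180 = 111177 m.
ΔN = Δφ × 111177 = -460.3 m; ΔE = Δλ × 111177 × cos(21.14265°) = -0.00505 × 111177 × 0.932685 = -523.7 m.
Distance = √(ΔE² + ΔN²) = √((-523.7)² + (-460.3)²) = 697.2 m.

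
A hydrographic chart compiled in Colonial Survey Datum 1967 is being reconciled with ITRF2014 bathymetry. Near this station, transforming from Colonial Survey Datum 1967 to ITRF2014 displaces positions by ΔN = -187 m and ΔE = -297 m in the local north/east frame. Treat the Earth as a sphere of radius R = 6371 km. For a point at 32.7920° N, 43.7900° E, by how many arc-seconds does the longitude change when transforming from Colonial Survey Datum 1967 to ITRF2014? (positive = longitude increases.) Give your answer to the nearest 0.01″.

At latitude 32.7920°, cos φ = 0.840642.
One radian of longitude at latitude φ spans R cos φ, so Δλ = ΔE / (R cos φ) = -297.0 / (6371000 × 0.840642) = -5.5455e-05 rad = -11.438″.

Δλ = -11.44″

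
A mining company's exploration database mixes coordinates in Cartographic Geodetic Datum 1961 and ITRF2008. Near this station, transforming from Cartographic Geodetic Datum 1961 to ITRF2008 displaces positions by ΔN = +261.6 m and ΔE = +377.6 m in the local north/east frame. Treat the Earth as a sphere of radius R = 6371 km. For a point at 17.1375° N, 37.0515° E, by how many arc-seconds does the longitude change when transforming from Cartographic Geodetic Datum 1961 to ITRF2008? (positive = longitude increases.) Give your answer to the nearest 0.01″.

At latitude 17.1375°, cos φ = 0.955600.
One radian of longitude at latitude φ spans R cos φ, so Δλ = ΔE / (R cos φ) = 377.6 / (6371000 × 0.955600) = 6.2022e-05 rad = 12.793″.

Δλ = 12.79″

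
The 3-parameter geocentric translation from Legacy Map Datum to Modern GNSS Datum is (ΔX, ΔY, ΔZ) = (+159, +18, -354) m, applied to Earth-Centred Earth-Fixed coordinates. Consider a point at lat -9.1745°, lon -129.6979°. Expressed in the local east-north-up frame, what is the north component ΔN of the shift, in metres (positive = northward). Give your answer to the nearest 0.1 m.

ΔN = -367.9 m

At φ = -9.1745°, λ = -129.6979°: sin φ = -0.159442, cos φ = 0.987207, sin λ = -0.769423, cos λ = -0.638740.
ΔN = −sin φ cos λ·ΔX − sin φ sin λ·ΔY + cos φ·ΔZ = −(-0.159442)(-0.638740)(159) − (-0.159442)(-0.769423)(18) + (0.987207)(-354) = -367.87 m.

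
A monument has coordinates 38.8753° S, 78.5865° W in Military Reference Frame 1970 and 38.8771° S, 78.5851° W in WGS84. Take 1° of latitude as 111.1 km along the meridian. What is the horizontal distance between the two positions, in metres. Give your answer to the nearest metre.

Δφ = -38.8771° − -38.8753° = -0.0018°; Δλ = -78.5851° − -78.5865° = +0.0014°.
ΔN = Δφ × 111100 = -200.0 m; ΔE = Δλ × 111100 × cos(-38.8753°) = +0.0014 × 111100 × 0.778514 = 121.1 m.
Distance = √(ΔE² + ΔN²) = √(121.1² + (-200.0)²) = 233.8 m.

234 m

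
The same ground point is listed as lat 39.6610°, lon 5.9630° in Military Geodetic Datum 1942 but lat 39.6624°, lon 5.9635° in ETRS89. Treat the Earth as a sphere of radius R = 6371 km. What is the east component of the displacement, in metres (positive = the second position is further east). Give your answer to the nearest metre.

ΔE = 43 m

Δφ = 39.6624° − 39.6610° = +0.0014°; Δλ = 5.9635° − 5.9630° = +0.0005°.
1° along a meridian = πR/180 = 111195 m.
ΔN = Δφ × 111195 = 155.7 m; ΔE = Δλ × 111195 × cos(39.6610°) = +0.0005 × 111195 × 0.769834 = 42.8 m.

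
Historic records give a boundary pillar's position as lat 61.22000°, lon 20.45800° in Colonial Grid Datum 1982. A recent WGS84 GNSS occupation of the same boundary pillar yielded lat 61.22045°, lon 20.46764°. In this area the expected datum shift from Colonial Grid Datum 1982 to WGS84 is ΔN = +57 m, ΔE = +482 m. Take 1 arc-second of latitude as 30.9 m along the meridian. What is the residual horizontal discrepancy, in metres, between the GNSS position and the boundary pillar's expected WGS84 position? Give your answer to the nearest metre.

Observed coordinate differences: Δφ = +0.00045°, Δλ = +0.00964°.
Converting to metres (1° lat = 111240 m, cos φ = 0.481448): observed ΔN = 50.1 m, observed ΔE = 516.3 m.
Subtracting the expected shift leaves a residual of 50.1 − (57) = -6.9 m north and 516.3 − (482) = 34.3 m east.
Residual distance = √((-6.9)² + 34.3²) = 35.0 m.

35 m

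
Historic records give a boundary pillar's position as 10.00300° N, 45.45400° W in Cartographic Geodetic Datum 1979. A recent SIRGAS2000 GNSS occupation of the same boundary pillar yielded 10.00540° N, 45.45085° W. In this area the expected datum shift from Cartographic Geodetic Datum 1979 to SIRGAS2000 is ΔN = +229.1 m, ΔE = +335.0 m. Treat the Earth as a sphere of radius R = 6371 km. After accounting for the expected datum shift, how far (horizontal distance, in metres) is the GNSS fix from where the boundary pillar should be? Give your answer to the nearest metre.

Observed coordinate differences: Δφ = +0.00240°, Δλ = +0.00315°.
Converting to metres (1° lat = 111195 m, cos φ = 0.984799): observed ΔN = 266.9 m, observed ΔE = 344.9 m.
Subtracting the expected shift leaves a residual of 266.9 − (229.1) = 37.8 m north and 344.9 − (335.0) = 9.9 m east.
Residual distance = √(37.8² + 9.9²) = 39.1 m.

39 m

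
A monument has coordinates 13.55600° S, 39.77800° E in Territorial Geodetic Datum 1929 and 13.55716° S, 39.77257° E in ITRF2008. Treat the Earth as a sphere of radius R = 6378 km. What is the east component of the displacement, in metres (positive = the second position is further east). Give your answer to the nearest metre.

ΔE = -588 m

Δφ = -13.55716° − -13.55600° = -0.00116°; Δλ = 39.77257° − 39.77800° = -0.00543°.
1° along a meridian = πR/180 = 111317 m.
ΔN = Δφ × 111317 = -129.1 m; ΔE = Δλ × 111317 × cos(-13.55600°) = -0.00543 × 111317 × 0.972141 = -587.6 m.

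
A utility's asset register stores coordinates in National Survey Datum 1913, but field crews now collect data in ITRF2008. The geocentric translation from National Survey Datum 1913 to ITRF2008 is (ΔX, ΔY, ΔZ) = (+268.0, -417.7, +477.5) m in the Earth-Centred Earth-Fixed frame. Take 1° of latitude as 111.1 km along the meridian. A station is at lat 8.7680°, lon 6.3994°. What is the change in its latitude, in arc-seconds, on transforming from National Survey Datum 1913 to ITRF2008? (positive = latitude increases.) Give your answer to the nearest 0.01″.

sin φ = 0.152434, cos φ = 0.988314, sin λ = 0.111459, cos λ = 0.993769.
North component: ΔN = −sin φ cos λ·ΔX − sin φ sin λ·ΔY + cos φ·ΔZ = −(0.152434)(0.993769)(268.0) − (0.152434)(0.111459)(-417.7) + (0.988314)(477.5) = 438.42 m.
1° of latitude spans 111100 m, so Δφ = 438.42 / 111100 × 3600 = 14.206″.

Δφ = 14.21″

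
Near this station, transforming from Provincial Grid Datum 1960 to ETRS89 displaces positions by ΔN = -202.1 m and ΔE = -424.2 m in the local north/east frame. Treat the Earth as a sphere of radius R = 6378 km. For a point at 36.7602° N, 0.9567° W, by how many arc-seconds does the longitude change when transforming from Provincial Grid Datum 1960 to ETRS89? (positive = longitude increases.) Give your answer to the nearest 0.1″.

At latitude 36.7602°, cos φ = 0.801147.
One radian of longitude at latitude φ spans R cos φ, so Δλ = ΔE / (R cos φ) = -424.2 / (6378000 × 0.801147) = -8.3018e-05 rad = -17.124″.

Δλ = -17.1″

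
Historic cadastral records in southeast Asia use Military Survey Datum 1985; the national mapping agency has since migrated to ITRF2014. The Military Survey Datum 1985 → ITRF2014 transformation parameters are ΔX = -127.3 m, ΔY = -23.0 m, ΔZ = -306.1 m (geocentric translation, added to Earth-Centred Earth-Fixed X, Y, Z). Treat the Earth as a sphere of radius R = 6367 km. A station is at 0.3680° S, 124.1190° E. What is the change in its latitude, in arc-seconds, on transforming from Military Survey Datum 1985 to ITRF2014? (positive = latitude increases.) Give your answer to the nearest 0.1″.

Δφ = -9.9″

sin φ = -0.006423, cos φ = 0.999979, sin λ = 0.827874, cos λ = -0.560914.
North component: ΔN = −sin φ cos λ·ΔX − sin φ sin λ·ΔY + cos φ·ΔZ = −(-0.006423)(-0.560914)(-127.3) − (-0.006423)(0.827874)(-23.0) + (0.999979)(-306.1) = -305.76 m.
1° of latitude spans πR/180 = 111125 m, so Δφ = -305.76 / 111125 × 3600 = -9.905″.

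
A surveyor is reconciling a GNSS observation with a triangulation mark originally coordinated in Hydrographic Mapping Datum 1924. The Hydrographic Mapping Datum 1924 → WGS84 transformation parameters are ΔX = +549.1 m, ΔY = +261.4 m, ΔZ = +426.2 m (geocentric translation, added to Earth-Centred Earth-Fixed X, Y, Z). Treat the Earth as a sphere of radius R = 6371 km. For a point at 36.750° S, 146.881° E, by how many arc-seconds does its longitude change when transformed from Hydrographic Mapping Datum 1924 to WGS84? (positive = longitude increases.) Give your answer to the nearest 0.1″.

Δλ = -21.0″

sin φ = -0.598325, cos φ = 0.801254, sin λ = 0.546380, cos λ = -0.837538.
East component: ΔE = −sin λ·ΔX + cos λ·ΔY = −(0.546380)(549.1) + (-0.837538)(261.4) = -518.95 m.
1° of latitude spans πR/180 = 111195 m; at latitude φ, 1° of longitude spans that × cos φ = 89095.4 m, so Δλ = -518.95 / 89095.4 × 3600 = -20.969″.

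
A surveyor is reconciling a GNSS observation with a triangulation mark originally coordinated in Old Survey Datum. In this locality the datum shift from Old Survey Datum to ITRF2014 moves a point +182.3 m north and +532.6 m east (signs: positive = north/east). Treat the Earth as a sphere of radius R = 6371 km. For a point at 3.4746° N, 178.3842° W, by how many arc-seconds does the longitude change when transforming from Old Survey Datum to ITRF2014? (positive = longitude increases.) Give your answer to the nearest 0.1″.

Δλ = 17.3″

At latitude 3.4746°, cos φ = 0.998162.
One radian of longitude at latitude φ spans R cos φ, so Δλ = ΔE / (R cos φ) = 532.6 / (6371000 × 0.998162) = 8.3752e-05 rad = 17.275″.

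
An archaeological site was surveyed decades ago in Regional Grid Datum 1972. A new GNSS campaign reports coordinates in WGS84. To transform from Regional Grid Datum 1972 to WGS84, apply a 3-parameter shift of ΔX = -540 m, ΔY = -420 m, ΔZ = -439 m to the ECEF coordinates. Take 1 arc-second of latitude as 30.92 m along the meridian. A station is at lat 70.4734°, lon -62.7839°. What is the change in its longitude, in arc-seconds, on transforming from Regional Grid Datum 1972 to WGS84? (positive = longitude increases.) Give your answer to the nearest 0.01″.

Δλ = -65.05″

sin φ = 0.942486, cos φ = 0.334244, sin λ = -0.889288, cos λ = 0.457348.
East component: ΔE = −sin λ·ΔX + cos λ·ΔY = −(-0.889288)(-540) + (0.457348)(-420) = -672.30 m.
1° of latitude spans 3600 × 30.92 = 111312 m; at latitude φ, 1° of longitude spans that × cos φ = 37205.4 m, so Δλ = -672.30 / 37205.4 × 3600 = -65.052″.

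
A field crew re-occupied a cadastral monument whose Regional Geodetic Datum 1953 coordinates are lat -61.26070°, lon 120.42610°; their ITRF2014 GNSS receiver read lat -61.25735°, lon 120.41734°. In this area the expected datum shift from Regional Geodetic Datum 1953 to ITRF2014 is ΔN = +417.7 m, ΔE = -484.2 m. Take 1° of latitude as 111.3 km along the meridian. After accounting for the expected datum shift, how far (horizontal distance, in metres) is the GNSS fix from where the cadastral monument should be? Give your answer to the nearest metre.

47 m

Observed coordinate differences: Δφ = +0.00335°, Δλ = -0.00876°.
Converting to metres (1° lat = 111300 m, cos φ = 0.480825): observed ΔN = 372.9 m, observed ΔE = -468.8 m.
Subtracting the expected shift leaves a residual of 372.9 − (417.7) = -44.8 m north and -468.8 − (-484.2) = 15.4 m east.
Residual distance = √((-44.8)² + 15.4²) = 47.4 m.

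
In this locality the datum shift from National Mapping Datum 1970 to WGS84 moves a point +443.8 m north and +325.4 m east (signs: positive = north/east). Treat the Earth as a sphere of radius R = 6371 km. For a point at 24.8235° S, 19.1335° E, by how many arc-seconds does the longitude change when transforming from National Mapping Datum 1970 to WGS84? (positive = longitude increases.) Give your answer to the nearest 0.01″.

Δλ = 11.61″

At latitude -24.8235°, cos φ = 0.907605.
One radian of longitude at latitude φ spans R cos φ, so Δλ = ΔE / (R cos φ) = 325.4 / (6371000 × 0.907605) = 5.6275e-05 rad = 11.607″.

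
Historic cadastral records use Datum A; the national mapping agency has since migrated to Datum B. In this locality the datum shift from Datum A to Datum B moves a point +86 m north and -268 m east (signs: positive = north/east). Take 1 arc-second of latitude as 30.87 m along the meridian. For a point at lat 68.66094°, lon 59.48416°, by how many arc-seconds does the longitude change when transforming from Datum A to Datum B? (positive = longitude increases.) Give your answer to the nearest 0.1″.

At latitude 68.66094°, cos φ = 0.363886.
1″ of longitude at this latitude = 30.87 × cos φ = 11.2332 m, so Δλ = -268.0 / 11.2332 = -23.858″.

Δλ = -23.9″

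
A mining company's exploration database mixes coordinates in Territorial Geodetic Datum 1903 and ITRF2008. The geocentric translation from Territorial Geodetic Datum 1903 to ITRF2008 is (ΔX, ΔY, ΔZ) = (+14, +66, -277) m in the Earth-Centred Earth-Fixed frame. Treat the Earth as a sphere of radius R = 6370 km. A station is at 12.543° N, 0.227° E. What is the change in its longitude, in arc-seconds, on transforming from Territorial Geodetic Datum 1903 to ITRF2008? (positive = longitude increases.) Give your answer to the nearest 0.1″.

sin φ = 0.217172, cos φ = 0.976133, sin λ = 0.003962, cos λ = 0.999992.
East component: ΔE = −sin λ·ΔX + cos λ·ΔY = −(0.003962)(14) + (0.999992)(66) = 65.94 m.
1° of latitude spans πR/180 = 111177 m; at latitude φ, 1° of longitude spans that × cos φ = 108524.0 m, so Δλ = 65.94 / 108524.0 × 3600 = 2.188″.

Δλ = 2.2″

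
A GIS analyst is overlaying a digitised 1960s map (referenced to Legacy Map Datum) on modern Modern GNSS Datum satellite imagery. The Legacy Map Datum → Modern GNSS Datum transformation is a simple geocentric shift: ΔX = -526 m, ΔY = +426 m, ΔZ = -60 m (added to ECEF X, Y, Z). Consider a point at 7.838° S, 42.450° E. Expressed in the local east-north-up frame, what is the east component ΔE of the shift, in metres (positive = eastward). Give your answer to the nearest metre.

At φ = -7.838°, λ = 42.450°: sin φ = -0.136373, cos φ = 0.990658, sin λ = 0.674947, cos λ = 0.737867.
ΔE = −sin λ·ΔX + cos λ·ΔY = −(0.674947)·(-526) + (0.737867)·(426) = 669.35 m.

ΔE = 669 m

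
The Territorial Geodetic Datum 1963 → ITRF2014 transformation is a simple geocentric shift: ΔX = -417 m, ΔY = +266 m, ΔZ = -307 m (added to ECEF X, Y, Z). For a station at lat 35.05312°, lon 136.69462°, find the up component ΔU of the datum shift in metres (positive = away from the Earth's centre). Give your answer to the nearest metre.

The local up (radial) axis is (cos φ cos λ, cos φ sin λ, sin φ), giving ΔU = 248.414 + 149.354 − 176.321 = 221.45 m.

ΔU = 221 m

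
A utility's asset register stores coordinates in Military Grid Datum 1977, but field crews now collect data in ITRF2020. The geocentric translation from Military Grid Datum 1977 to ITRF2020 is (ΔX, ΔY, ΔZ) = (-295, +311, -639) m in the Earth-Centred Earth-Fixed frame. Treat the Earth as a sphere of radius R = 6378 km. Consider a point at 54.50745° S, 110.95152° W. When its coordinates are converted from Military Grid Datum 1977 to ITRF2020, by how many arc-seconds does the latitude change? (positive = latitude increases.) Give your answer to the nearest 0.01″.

Δφ = -16.87″

sin φ = -0.814191, cos φ = 0.580597, sin λ = -0.933883, cos λ = -0.357578.
North component: ΔN = −sin φ cos λ·ΔX − sin φ sin λ·ΔY + cos φ·ΔZ = −(-0.814191)(-0.357578)(-295) − (-0.814191)(-0.933883)(311) + (0.580597)(-639) = -521.59 m.
1° of latitude spans πR/180 = 111317 m, so Δφ = -521.59 / 111317 × 3600 = -16.868″.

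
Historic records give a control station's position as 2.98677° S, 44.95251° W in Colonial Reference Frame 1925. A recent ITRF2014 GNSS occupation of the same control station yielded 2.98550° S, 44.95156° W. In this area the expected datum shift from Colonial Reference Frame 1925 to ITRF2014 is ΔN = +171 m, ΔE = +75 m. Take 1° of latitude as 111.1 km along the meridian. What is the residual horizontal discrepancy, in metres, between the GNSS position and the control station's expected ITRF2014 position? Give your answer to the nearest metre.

Observed coordinate differences: Δφ = +0.00127°, Δλ = +0.00095°.
Converting to metres (1° lat = 111100 m, cos φ = 0.998642): observed ΔN = 141.1 m, observed ΔE = 105.4 m.
Subtracting the expected shift leaves a residual of 141.1 − (171) = -29.9 m north and 105.4 − (75) = 30.4 m east.
Residual distance = √((-29.9)² + 30.4²) = 42.6 m.

43 m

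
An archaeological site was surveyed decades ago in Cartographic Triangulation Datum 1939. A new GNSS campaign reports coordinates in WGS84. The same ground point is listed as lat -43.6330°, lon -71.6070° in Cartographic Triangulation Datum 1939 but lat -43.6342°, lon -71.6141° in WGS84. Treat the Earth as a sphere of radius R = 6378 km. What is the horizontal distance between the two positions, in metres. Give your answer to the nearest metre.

587 m

Δφ = -43.6342° − -43.6330° = -0.0012°; Δλ = -71.6141° − -71.6070° = -0.0071°.
1° along a meridian = πR/180 = 111317 m.
ΔN = Δφ × 111317 = -133.6 m; ΔE = Δλ × 111317 × cos(-43.6330°) = -0.0071 × 111317 × 0.723775 = -572.0 m.
Distance = √(ΔE² + ΔN²) = √((-572.0)² + (-133.6)²) = 587.4 m.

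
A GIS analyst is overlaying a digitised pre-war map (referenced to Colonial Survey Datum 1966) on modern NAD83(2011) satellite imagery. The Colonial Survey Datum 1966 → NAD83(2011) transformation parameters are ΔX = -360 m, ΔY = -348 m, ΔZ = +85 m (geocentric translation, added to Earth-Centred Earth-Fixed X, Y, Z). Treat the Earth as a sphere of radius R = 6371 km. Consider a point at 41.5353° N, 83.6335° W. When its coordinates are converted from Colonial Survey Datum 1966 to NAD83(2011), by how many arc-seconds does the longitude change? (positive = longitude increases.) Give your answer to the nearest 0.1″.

Δλ = -17.1″

sin φ = 0.663081, cos φ = 0.748547, sin λ = -0.993833, cos λ = 0.110888.
East component: ΔE = −sin λ·ΔX + cos λ·ΔY = −(-0.993833)(-360) + (0.110888)(-348) = -396.37 m.
1° of latitude spans πR/180 = 111195 m; at latitude φ, 1° of longitude spans that × cos φ = 83234.7 m, so Δλ = -396.37 / 83234.7 × 3600 = -17.143″.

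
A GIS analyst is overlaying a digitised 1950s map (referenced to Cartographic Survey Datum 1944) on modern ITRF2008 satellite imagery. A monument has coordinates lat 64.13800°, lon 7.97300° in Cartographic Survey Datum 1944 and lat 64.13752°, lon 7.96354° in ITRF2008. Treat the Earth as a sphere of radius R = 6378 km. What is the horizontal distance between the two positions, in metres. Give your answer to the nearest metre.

462 m

Δφ = 64.13752° − 64.13800° = -0.00048°; Δλ = 7.96354° − 7.97300° = -0.00946°.
1° along a meridian = πR/180 = 111317 m.
ΔN = Δφ × 111317 = -53.4 m; ΔE = Δλ × 111317 × cos(64.13800°) = -0.00946 × 111317 × 0.436205 = -459.4 m.
Distance = √(ΔE² + ΔN²) = √((-459.4)² + (-53.4)²) = 462.4 m.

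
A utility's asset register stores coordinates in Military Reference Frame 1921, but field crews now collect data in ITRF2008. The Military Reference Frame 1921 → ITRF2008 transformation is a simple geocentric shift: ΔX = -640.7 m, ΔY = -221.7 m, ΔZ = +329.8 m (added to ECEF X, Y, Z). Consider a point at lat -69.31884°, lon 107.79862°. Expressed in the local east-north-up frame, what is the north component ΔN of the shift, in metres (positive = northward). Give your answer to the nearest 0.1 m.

At φ = -69.31884°, λ = 107.79862°: sin φ = -0.935560, cos φ = 0.353167, sin λ = 0.952137, cos λ = -0.305672.
ΔN = −sin φ cos λ·ΔX − sin φ sin λ·ΔY + cos φ·ΔZ = −(-0.935560)(-0.305672)(-640.7) − (-0.935560)(0.952137)(-221.7) + (0.353167)(329.8) = 102.21 m.

ΔN = 102.2 m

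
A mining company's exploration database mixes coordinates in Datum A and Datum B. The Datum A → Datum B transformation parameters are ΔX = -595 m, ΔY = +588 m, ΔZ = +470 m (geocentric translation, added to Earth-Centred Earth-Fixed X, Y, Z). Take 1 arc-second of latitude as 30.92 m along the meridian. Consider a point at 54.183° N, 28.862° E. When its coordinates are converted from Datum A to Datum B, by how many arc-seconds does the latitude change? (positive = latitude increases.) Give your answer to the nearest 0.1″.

sin φ = 0.810890, cos φ = 0.585198, sin λ = 0.482702, cos λ = 0.875785.
North component: ΔN = −sin φ cos λ·ΔX − sin φ sin λ·ΔY + cos φ·ΔZ = −(0.810890)(0.875785)(-595) − (0.810890)(0.482702)(588) + (0.585198)(470) = 467.44 m.
1° of latitude spans 3600 × 30.92 = 111312 m, so Δφ = 467.44 / 111312 × 3600 = 15.118″.

Δφ = 15.1″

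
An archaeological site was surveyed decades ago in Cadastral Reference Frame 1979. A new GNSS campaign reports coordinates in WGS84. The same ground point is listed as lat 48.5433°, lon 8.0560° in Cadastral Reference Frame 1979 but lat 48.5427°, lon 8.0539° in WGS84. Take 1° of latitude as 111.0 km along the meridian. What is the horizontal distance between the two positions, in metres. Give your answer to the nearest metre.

168 m

Δφ = 48.5427° − 48.5433° = -0.0006°; Δλ = 8.0539° − 8.0560° = -0.0021°.
ΔN = Δφ × 111000 = -66.6 m; ΔE = Δλ × 111000 × cos(48.5433°) = -0.0021 × 111000 × 0.662054 = -154.3 m.
Distance = √(ΔE² + ΔN²) = √((-154.3)² + (-66.6)²) = 168.1 m.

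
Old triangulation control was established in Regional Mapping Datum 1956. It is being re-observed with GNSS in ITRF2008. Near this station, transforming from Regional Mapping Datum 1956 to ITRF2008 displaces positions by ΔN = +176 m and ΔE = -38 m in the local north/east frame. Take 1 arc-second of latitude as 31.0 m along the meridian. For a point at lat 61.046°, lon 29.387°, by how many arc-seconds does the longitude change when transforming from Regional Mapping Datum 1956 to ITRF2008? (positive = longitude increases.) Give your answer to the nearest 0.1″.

Δλ = -2.5″

At latitude 61.046°, cos φ = 0.484107.
1″ of longitude at this latitude = 31.00 × cos φ = 15.0073 m, so Δλ = -38.0 / 15.0073 = -2.532″.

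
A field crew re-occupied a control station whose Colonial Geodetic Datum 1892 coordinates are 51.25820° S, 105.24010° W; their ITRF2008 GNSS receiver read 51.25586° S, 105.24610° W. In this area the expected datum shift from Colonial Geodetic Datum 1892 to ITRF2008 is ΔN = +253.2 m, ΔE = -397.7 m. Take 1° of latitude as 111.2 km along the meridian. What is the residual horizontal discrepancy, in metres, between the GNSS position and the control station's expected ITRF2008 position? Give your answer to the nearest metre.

Observed coordinate differences: Δφ = +0.00234°, Δλ = -0.00600°.
Converting to metres (1° lat = 111200 m, cos φ = 0.625812): observed ΔN = 260.2 m, observed ΔE = -417.5 m.
Subtracting the expected shift leaves a residual of 260.2 − (253.2) = 7.0 m north and -417.5 − (-397.7) = -19.8 m east.
Residual distance = √(7.0² + (-19.8)²) = 21.0 m.

21 m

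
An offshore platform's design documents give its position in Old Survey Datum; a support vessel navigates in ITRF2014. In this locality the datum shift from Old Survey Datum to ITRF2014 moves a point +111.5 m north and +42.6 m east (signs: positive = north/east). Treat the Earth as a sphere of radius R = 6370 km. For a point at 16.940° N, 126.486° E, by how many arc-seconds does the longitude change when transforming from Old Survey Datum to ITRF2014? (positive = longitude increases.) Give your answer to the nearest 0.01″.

At latitude 16.940°, cos φ = 0.956610.
One radian of longitude at latitude φ spans R cos φ, so Δλ = ΔE / (R cos φ) = 42.6 / (6370000 × 0.956610) = 6.9909e-06 rad = 1.442″.

Δλ = 1.44″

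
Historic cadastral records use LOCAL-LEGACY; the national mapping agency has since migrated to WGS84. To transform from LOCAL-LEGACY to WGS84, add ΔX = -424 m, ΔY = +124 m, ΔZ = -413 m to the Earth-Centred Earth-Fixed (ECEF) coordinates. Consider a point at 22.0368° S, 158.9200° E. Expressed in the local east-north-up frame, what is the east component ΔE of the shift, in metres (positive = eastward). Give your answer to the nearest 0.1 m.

At φ = -22.0368°, λ = 158.9200°: sin φ = -0.375202, cos φ = 0.926943, sin λ = 0.359671, cos λ = -0.933079.
ΔE = −sin λ·ΔX + cos λ·ΔY = −(0.359671)·(-424) + (-0.933079)·(124) = 36.80 m.

ΔE = 36.8 m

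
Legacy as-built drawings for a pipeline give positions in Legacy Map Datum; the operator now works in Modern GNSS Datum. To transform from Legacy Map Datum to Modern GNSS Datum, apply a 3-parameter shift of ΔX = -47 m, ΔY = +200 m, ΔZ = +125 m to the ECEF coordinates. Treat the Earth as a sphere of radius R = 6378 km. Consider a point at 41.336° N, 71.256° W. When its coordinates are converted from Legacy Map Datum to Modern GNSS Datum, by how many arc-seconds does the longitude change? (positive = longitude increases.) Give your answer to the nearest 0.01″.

sin φ = 0.660474, cos φ = 0.750849, sin λ = -0.946964, cos λ = 0.321340.
East component: ΔE = −sin λ·ΔX + cos λ·ΔY = −(-0.946964)(-47) + (0.321340)(200) = 19.76 m.
1° of latitude spans πR/180 = 111317 m; at latitude φ, 1° of longitude spans that × cos φ = 83582.4 m, so Δλ = 19.76 / 83582.4 × 3600 = 0.851″.

Δλ = 0.85″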